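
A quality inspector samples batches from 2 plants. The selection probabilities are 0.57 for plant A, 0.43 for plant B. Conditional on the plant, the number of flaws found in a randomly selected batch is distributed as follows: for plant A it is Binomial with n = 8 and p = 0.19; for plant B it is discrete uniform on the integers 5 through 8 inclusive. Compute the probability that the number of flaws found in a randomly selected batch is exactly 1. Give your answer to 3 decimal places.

0.198

Conditional on each plant, P(X = 1): A: 0.347727; B: 0.
By total probability, P(X = 1) = 0.57·0.347727 + 0.43·0 = 0.198205.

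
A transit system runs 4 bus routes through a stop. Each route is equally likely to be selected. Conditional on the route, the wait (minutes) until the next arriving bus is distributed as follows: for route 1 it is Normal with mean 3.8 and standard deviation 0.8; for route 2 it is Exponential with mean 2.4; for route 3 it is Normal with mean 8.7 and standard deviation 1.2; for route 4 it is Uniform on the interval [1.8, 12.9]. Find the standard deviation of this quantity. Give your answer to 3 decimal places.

Per component, 1: μ=3.8, E[X²]=15.08; 2: μ=2.4, E[X²]=11.52; 3: μ=8.7, E[X²]=77.13; 4: μ=7.35, E[X²]=64.29.
E[X] = 0.25·3.8 + 0.25·2.4 + 0.25·8.7 + 0.25·7.35 = 5.5625.
E[X²] = 0.25·15.08 + 0.25·11.52 + 0.25·77.13 + 0.25·64.29 = 42.005.
Var(X) = E[X²] − (E[X])² = 42.005 − 30.9414 = 11.0636.
SD(X) = √11.0636 = 3.3262.

3.326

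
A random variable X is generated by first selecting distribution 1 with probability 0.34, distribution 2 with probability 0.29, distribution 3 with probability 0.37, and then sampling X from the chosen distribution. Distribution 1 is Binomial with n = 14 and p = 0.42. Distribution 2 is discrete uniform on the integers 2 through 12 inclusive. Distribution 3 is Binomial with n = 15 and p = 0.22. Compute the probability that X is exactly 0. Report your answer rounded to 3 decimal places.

0.009

Conditional on each component, P(X = 0): 1: 0.000487519; 2: 0; 3: 0.0240668.
By total probability, P(X = 0) = 0.34·0.000487519 + 0.29·0 + 0.37·0.0240668 = 0.00907049.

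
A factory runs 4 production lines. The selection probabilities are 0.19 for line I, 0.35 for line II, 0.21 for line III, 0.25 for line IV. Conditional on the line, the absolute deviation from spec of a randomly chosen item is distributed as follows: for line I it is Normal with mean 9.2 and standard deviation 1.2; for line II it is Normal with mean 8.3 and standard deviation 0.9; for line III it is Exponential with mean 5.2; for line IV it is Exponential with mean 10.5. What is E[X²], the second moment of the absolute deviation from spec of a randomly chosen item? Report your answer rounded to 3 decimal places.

For each component E[X²] = Var + (mean)², giving I: 86.08; II: 69.7; III: 54.08; IV: 220.5.
Overall E[X²] = 0.19·86.08 + 0.35·69.7 + 0.21·54.08 + 0.25·220.5 = 107.232.

107.232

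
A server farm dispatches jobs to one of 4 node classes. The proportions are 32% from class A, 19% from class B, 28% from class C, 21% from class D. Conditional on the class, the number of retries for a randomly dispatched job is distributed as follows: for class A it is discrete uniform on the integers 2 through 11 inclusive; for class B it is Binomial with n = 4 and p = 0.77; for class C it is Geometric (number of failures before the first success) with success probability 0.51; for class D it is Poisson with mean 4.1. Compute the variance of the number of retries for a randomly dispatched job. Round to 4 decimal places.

8.8704

Per component, A: μ=6.5, E[X²]=50.5; B: μ=3.08, E[X²]=10.1948; C: μ=0.960784, E[X²]=2.807; D: μ=4.1, E[X²]=20.91.
E[X] = 0.32·6.5 + 0.19·3.08 + 0.28·0.960784 + 0.21·4.1 = 3.79522.
E[X²] = 0.32·50.5 + 0.19·10.1948 + 0.28·2.807 + 0.21·20.91 = 23.2741.
Var(X) = E[X²] − (E[X])² = 23.2741 − 14.4037 = 8.87038.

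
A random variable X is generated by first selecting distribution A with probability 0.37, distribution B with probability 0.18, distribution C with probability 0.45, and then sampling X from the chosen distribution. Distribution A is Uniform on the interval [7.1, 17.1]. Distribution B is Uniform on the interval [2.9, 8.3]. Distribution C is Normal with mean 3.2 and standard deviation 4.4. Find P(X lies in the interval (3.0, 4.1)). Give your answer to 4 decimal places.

Conditional on each component, P(3.0 < X < 4.1): A: 0; B: 0.203704; C: 0.0991639.
By total probability, P(3.0 < X < 4.1) = 0.37·0 + 0.18·0.203704 + 0.45·0.0991639 = 0.0812904.

0.0813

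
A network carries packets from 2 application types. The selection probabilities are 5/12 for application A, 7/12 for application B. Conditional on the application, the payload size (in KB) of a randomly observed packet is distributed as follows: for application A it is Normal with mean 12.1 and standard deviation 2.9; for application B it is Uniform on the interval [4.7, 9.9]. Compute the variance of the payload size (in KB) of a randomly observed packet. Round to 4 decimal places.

10.4186

Per component, A: μ=12.1, E[X²]=154.82; B: μ=7.3, E[X²]=55.5433.
E[X] = 0.416667·12.1 + 0.583333·7.3 = 9.3.
E[X²] = 0.416667·154.82 + 0.583333·55.5433 = 96.9086.
Var(X) = E[X²] − (E[X])² = 96.9086 − 86.49 = 10.4186.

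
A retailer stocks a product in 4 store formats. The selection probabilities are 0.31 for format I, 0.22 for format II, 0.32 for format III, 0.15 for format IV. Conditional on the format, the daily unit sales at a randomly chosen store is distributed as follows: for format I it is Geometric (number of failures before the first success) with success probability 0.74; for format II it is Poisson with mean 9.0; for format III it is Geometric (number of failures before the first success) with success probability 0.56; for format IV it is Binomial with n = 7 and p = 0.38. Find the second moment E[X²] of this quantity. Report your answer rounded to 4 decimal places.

For each component E[X²] = Var + (mean)², giving I: 0.598247; II: 90; III: 2.02041; IV: 8.7248.
Overall E[X²] = 0.31·0.598247 + 0.22·90 + 0.32·2.02041 + 0.15·8.7248 = 21.9407.

21.9407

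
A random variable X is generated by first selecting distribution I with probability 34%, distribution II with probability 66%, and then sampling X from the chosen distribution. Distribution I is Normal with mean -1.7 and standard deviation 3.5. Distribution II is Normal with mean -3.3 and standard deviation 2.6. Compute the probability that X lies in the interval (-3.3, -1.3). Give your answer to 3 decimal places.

Conditional on each component, P(-3.3 < X < -1.3): I: 0.22171; II: 0.279122.
By total probability, P(-3.3 < X < -1.3) = 0.34·0.22171 + 0.66·0.279122 = 0.259602.

0.260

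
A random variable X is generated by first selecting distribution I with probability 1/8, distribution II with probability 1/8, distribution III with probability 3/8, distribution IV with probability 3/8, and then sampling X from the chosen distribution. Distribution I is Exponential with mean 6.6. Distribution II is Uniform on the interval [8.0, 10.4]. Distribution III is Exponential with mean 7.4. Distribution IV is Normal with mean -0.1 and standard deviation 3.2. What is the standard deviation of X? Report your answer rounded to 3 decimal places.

6.651

Per component, I: μ=6.6, E[X²]=87.12; II: μ=9.2, E[X²]=85.12; III: μ=7.4, E[X²]=109.52; IV: μ=-0.1, E[X²]=10.25.
E[X] = 0.125·6.6 + 0.125·9.2 + 0.375·7.4 + 0.375·-0.1 = 4.7125.
E[X²] = 0.125·87.12 + 0.125·85.12 + 0.375·109.52 + 0.375·10.25 = 66.4438.
Var(X) = E[X²] − (E[X])² = 66.4438 − 22.2077 = 44.2361.
SD(X) = √44.2361 = 6.65102.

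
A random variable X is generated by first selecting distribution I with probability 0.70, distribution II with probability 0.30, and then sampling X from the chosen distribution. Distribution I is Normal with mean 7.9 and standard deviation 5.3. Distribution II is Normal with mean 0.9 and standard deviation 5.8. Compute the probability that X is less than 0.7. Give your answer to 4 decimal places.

Conditional on each component, P(X < 0.7): I: 0.087154; II: 0.486246.
By total probability, P(X < 0.7) = 0.7·0.087154 + 0.3·0.486246 = 0.206882.

0.2069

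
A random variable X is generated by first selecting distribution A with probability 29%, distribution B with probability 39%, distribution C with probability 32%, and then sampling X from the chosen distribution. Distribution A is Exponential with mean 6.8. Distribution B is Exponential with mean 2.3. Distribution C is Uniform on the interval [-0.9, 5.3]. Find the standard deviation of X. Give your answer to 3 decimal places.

4.556

Per component, A: μ=6.8, E[X²]=92.48; B: μ=2.3, E[X²]=10.58; C: μ=2.2, E[X²]=8.04333.
E[X] = 0.29·6.8 + 0.39·2.3 + 0.32·2.2 = 3.573.
E[X²] = 0.29·92.48 + 0.39·10.58 + 0.32·8.04333 = 33.5193.
Var(X) = E[X²] − (E[X])² = 33.5193 − 12.7663 = 20.7529.
SD(X) = √20.7529 = 4.55554.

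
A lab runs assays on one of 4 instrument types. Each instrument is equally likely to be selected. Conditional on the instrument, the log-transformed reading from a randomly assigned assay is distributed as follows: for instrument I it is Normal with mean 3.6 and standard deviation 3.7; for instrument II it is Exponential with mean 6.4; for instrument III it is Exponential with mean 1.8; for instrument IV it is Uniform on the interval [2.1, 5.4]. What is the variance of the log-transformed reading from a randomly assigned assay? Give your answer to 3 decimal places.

Per component, I: μ=3.6, E[X²]=26.65; II: μ=6.4, E[X²]=81.92; III: μ=1.8, E[X²]=6.48; IV: μ=3.75, E[X²]=14.97.
E[X] = 0.25·3.6 + 0.25·6.4 + 0.25·1.8 + 0.25·3.75 = 3.8875.
E[X²] = 0.25·26.65 + 0.25·81.92 + 0.25·6.48 + 0.25·14.97 = 32.505.
Var(X) = E[X²] − (E[X])² = 32.505 − 15.1127 = 17.3923.

17.392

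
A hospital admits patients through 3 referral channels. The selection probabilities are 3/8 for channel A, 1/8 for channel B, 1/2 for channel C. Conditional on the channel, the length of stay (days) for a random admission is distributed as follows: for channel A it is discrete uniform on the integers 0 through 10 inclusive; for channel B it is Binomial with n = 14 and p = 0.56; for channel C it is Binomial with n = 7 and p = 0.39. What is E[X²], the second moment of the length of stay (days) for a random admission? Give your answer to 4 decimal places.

25.7985

For each component E[X²] = Var + (mean)², giving A: 35; B: 64.9152; C: 9.1182.
Overall E[X²] = 0.375·35 + 0.125·64.9152 + 0.5·9.1182 = 25.7985.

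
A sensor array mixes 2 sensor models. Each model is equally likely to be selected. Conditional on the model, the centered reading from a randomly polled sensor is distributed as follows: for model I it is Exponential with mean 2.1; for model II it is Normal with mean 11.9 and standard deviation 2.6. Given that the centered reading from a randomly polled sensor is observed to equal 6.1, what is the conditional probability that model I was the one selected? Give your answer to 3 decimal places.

Likelihoods f(6.1 | ·): I: 0.0260771; II: 0.012745.
Posterior ∝ prior × likelihood. Numerator for I: 0.5·0.0260771 = 0.0130385.
Normalizing constant: 0.5·0.0260771 + 0.5·0.012745 = 0.019411.
P(I | observation) = 0.0130385 / 0.019411 = 0.671707.

0.672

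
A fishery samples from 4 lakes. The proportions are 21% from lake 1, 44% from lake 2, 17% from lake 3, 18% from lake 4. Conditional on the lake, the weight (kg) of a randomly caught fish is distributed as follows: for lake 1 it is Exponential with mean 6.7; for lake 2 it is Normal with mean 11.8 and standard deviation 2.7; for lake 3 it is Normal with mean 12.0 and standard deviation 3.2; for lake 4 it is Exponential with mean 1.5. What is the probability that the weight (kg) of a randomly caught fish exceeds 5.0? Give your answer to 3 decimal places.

0.711

Conditional on each lake, P(X > 5.0): 1: 0.474132; 2: 0.994108; 3: 0.985647; 4: 0.035674.
By total probability, P(X > 5.0) = 0.21·0.474132 + 0.44·0.994108 + 0.17·0.985647 + 0.18·0.035674 = 0.710956.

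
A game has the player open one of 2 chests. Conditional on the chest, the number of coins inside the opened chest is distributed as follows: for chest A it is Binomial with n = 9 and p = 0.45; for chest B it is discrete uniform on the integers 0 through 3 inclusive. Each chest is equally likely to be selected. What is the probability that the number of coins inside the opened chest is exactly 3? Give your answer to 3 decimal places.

Conditional on each chest, P(X = 3): A: 0.211881; B: 0.25.
By total probability, P(X = 3) = 0.5·0.211881 + 0.5·0.25 = 0.230941.

0.231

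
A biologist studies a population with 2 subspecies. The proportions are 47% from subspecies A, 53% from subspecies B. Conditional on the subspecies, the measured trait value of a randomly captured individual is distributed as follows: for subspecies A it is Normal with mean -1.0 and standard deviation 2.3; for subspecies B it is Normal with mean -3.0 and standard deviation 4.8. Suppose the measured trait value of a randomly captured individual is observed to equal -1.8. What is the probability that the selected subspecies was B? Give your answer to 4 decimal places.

0.3575

Likelihoods f(-1.8 | ·): A: 0.163272; B: 0.0805559.
Posterior ∝ prior × likelihood. Numerator for B: 0.53·0.0805559 = 0.0426946.
Normalizing constant: 0.47·0.163272 + 0.53·0.0805559 = 0.119432.
P(B | observation) = 0.0426946 / 0.119432 = 0.357479.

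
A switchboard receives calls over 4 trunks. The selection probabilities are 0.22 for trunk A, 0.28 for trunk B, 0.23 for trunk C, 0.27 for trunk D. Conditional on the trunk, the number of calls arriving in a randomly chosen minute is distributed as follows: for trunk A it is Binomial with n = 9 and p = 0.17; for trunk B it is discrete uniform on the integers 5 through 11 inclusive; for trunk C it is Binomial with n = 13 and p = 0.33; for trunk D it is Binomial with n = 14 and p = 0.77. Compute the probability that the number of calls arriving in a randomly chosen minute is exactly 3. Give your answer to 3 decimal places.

0.073

Conditional on each trunk, P(X = 3): A: 0.134926; B: 0; C: 0.187351; D: 1.58336e-05.
By total probability, P(X = 3) = 0.22·0.134926 + 0.28·0 + 0.23·0.187351 + 0.27·1.58336e-05 = 0.0727786.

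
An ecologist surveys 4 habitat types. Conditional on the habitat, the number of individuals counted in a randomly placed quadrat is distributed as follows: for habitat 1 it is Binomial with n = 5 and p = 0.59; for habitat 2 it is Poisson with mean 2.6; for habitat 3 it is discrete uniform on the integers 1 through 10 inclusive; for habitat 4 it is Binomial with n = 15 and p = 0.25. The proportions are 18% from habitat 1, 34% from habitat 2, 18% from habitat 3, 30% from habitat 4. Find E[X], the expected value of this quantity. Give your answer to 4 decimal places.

3.5300

Component means — 1: 2.95; 2: 2.6; 3: 5.5; 4: 3.75.
E[X] = 0.18·2.95 + 0.34·2.6 + 0.18·5.5 + 0.3·3.75 = 3.53.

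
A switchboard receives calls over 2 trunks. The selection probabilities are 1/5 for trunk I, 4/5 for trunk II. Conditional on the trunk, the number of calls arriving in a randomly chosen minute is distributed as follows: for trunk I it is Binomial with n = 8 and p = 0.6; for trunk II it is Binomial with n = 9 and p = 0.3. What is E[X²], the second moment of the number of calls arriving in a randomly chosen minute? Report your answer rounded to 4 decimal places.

12.3360

For each component E[X²] = Var + (mean)², giving I: 24.96; II: 9.18.
Overall E[X²] = 0.2·24.96 + 0.8·9.18 = 12.336.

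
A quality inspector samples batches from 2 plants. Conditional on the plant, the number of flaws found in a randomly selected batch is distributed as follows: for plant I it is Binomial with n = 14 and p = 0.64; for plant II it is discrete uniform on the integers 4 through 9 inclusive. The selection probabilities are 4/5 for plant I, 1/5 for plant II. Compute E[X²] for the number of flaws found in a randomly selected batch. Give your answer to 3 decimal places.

75.839

For each component E[X²] = Var + (mean)², giving I: 83.5072; II: 45.1667.
Overall E[X²] = 0.8·83.5072 + 0.2·45.1667 = 75.8391.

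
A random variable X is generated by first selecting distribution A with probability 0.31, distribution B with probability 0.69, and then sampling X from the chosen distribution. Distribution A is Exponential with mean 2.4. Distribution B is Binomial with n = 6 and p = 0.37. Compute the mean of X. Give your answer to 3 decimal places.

Component means — A: 2.4; B: 2.22.
E[X] = 0.31·2.4 + 0.69·2.22 = 2.2758.

2.276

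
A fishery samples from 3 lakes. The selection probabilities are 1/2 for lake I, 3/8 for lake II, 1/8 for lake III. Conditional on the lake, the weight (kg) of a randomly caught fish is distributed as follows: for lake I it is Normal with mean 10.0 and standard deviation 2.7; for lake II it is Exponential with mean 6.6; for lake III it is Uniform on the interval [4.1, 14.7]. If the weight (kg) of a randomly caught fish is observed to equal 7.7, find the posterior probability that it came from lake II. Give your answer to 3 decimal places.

0.219

Likelihoods f(7.7 | ·): I: 0.102795; II: 0.0471823; III: 0.0943396.
Posterior ∝ prior × likelihood. Numerator for II: 0.375·0.0471823 = 0.0176934.
Normalizing constant: 0.5·0.102795 + 0.375·0.0471823 + 0.125·0.0943396 = 0.0808834.
P(II | observation) = 0.0176934 / 0.0808834 = 0.218751.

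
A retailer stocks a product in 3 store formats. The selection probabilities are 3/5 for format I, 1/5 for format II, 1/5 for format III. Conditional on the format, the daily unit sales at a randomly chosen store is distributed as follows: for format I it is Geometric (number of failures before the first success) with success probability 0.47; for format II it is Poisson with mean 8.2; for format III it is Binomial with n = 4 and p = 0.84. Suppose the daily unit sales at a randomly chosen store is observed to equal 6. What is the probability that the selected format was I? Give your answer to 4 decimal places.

0.2123

Likelihoods P(X=6 | ·): I: 0.0104172; II: 0.115967; III: 0.
Posterior ∝ prior × likelihood. Numerator for I: 0.6·0.0104172 = 0.00625035.
Normalizing constant: 0.6·0.0104172 + 0.2·0.115967 + 0.2·0 = 0.0294438.
P(I | observation) = 0.00625035 / 0.0294438 = 0.21228.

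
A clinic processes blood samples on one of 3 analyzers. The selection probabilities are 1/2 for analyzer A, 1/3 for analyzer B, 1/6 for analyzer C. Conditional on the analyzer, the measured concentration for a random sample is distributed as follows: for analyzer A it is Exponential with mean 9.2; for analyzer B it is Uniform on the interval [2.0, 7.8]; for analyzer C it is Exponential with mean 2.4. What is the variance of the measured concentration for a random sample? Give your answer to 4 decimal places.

Per component, A: μ=9.2, E[X²]=169.28; B: μ=4.9, E[X²]=26.8133; C: μ=2.4, E[X²]=11.52.
E[X] = 0.5·9.2 + 0.333333·4.9 + 0.166667·2.4 = 6.63333.
E[X²] = 0.5·169.28 + 0.333333·26.8133 + 0.166667·11.52 = 95.4978.
Var(X) = E[X²] − (E[X])² = 95.4978 − 44.0011 = 51.4967.

51.4967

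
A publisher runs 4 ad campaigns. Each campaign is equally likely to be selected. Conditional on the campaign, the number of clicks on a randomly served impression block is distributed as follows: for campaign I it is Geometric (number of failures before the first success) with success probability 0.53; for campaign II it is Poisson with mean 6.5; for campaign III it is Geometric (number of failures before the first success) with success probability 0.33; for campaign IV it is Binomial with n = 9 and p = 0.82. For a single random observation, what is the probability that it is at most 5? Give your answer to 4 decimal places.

0.5823

Conditional on each campaign, P(X ≤ 5): I: 0.989221; II: 0.369041; III: 0.909542; IV: 0.0615338.
By total probability, P(X ≤ 5) = 0.25·0.989221 + 0.25·0.369041 + 0.25·0.909542 + 0.25·0.0615338 = 0.582334.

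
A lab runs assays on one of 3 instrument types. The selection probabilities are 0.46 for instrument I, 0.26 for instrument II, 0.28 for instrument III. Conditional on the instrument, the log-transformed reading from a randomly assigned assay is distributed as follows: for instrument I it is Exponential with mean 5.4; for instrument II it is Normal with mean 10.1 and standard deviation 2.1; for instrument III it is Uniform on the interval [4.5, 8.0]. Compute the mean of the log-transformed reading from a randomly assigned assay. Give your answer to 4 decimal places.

6.8600

Component means — I: 5.4; II: 10.1; III: 6.25.
E[X] = 0.46·5.4 + 0.26·10.1 + 0.28·6.25 = 6.86.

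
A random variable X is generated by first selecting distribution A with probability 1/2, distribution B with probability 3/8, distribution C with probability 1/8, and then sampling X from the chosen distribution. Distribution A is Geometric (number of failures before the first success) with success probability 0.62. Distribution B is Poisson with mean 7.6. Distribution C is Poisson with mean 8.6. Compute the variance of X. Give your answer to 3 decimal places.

Per component, A: μ=0.612903, E[X²]=1.3642; B: μ=7.6, E[X²]=65.36; C: μ=8.6, E[X²]=82.56.
E[X] = 0.5·0.612903 + 0.375·7.6 + 0.125·8.6 = 4.23145.
E[X²] = 0.5·1.3642 + 0.375·65.36 + 0.125·82.56 = 35.5121.
Var(X) = E[X²] − (E[X])² = 35.5121 − 17.9052 = 17.6069.

17.607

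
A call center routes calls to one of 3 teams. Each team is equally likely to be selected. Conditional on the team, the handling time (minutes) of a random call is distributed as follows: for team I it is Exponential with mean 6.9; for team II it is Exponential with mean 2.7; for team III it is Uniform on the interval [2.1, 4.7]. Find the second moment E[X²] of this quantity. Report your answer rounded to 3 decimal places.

For each component E[X²] = Var + (mean)², giving I: 95.22; II: 14.58; III: 12.1233.
Overall E[X²] = 0.333333·95.22 + 0.333333·14.58 + 0.333333·12.1233 = 40.6411.

40.641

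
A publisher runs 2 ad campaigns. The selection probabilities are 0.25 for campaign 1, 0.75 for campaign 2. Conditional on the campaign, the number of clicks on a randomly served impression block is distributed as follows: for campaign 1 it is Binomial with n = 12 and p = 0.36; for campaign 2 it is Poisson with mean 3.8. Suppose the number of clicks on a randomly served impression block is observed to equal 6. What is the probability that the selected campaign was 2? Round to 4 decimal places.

0.6700

Likelihoods P(X=6 | ·): 1: 0.138219; 2: 0.0935513.
Posterior ∝ prior × likelihood. Numerator for 2: 0.75·0.0935513 = 0.0701635.
Normalizing constant: 0.25·0.138219 + 0.75·0.0935513 = 0.104718.
P(2 | observation) = 0.0701635 / 0.104718 = 0.670022.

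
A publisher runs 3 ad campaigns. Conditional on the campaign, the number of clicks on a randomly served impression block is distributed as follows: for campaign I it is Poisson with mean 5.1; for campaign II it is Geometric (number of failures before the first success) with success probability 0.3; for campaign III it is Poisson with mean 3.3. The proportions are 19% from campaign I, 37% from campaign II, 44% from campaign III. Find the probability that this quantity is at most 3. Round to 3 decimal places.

Conditional on each campaign, P(X ≤ 3): I: 0.251268; II: 0.7599; III: 0.580338.
By total probability, P(X ≤ 3) = 0.19·0.251268 + 0.37·0.7599 + 0.44·0.580338 = 0.584253.

0.584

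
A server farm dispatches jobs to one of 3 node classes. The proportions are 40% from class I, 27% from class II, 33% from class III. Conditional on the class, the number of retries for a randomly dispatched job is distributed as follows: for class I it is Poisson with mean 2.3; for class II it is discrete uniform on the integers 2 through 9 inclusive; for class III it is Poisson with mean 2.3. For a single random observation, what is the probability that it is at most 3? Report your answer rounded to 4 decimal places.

0.6510

Conditional on each class, P(X ≤ 3): I: 0.799347; II: 0.25; III: 0.799347.
By total probability, P(X ≤ 3) = 0.4·0.799347 + 0.27·0.25 + 0.33·0.799347 = 0.651023.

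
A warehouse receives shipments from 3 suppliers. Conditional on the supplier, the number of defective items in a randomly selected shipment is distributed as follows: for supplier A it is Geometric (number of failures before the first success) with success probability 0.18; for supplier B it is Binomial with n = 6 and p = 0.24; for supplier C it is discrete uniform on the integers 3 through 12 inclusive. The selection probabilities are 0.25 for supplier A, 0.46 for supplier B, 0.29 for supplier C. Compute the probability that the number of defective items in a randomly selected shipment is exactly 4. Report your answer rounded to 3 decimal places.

0.063

Conditional on each supplier, P(X = 4): A: 0.0813819; B: 0.0287451; C: 0.1.
By total probability, P(X = 4) = 0.25·0.0813819 + 0.46·0.0287451 + 0.29·0.1 = 0.0625682.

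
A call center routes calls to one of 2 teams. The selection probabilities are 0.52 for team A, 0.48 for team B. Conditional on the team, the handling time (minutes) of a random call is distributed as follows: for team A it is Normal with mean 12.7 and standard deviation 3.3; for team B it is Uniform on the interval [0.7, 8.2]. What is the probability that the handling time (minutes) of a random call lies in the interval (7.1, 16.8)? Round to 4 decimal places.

Conditional on each team, P(7.1 < X < 16.8): A: 0.848109; B: 0.146667.
By total probability, P(7.1 < X < 16.8) = 0.52·0.848109 + 0.48·0.146667 = 0.511417.

0.5114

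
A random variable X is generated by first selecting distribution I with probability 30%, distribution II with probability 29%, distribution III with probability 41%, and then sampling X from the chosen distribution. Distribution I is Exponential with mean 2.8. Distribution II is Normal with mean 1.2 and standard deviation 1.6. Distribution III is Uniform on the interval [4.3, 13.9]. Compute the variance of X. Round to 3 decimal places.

18.768

Per component, I: μ=2.8, E[X²]=15.68; II: μ=1.2, E[X²]=4; III: μ=9.1, E[X²]=90.49.
E[X] = 0.3·2.8 + 0.29·1.2 + 0.41·9.1 = 4.919.
E[X²] = 0.3·15.68 + 0.29·4 + 0.41·90.49 = 42.9649.
Var(X) = E[X²] − (E[X])² = 42.9649 − 24.1966 = 18.7683.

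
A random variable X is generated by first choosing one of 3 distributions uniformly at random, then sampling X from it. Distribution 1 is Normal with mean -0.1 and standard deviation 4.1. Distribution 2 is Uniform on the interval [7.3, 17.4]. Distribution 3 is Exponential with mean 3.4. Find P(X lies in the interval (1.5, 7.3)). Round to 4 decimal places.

0.2797

Conditional on each component, P(1.5 < X < 7.3): 1: 0.312631; 2: 0; 3: 0.526452.
By total probability, P(1.5 < X < 7.3) = 0.333333·0.312631 + 0.333333·0 + 0.333333·0.526452 = 0.279694.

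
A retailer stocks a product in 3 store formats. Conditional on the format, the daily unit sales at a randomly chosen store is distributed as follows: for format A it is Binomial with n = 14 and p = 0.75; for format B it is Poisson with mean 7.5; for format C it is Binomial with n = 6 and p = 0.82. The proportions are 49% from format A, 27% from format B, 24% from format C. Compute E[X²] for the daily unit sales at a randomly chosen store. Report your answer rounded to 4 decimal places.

For each component E[X²] = Var + (mean)², giving A: 112.875; B: 63.75; C: 25.092.
Overall E[X²] = 0.49·112.875 + 0.27·63.75 + 0.24·25.092 = 78.5433.

78.5433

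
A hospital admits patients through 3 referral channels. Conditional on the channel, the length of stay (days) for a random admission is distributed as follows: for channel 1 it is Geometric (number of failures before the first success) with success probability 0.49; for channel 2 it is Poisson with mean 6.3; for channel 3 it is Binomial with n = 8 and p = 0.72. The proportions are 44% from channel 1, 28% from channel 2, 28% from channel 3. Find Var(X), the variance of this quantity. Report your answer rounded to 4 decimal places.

Per component, 1: μ=1.04082, E[X²]=3.20741; 2: μ=6.3, E[X²]=45.99; 3: μ=5.76, E[X²]=34.7904.
E[X] = 0.44·1.04082 + 0.28·6.3 + 0.28·5.76 = 3.83476.
E[X²] = 0.44·3.20741 + 0.28·45.99 + 0.28·34.7904 = 24.0298.
Var(X) = E[X²] − (E[X])² = 24.0298 − 14.7054 = 9.3244.

9.3244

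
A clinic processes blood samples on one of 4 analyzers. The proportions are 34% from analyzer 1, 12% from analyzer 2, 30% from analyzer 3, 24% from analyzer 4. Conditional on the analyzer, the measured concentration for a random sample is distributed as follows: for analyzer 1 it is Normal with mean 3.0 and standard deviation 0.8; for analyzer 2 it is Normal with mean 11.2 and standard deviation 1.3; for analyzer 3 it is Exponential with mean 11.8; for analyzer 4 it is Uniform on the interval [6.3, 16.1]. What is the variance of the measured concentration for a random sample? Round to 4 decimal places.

Per component, 1: μ=3, E[X²]=9.64; 2: μ=11.2, E[X²]=127.13; 3: μ=11.8, E[X²]=278.48; 4: μ=11.2, E[X²]=133.443.
E[X] = 0.34·3 + 0.12·11.2 + 0.3·11.8 + 0.24·11.2 = 8.592.
E[X²] = 0.34·9.64 + 0.12·127.13 + 0.3·278.48 + 0.24·133.443 = 134.104.
Var(X) = E[X²] − (E[X])² = 134.104 − 73.8225 = 60.2811.

60.2811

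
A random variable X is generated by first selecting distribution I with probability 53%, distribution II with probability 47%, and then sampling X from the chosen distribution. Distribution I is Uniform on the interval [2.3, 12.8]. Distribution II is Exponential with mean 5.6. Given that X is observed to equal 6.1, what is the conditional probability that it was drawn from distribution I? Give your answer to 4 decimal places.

0.6413

Likelihoods f(6.1 | ·): I: 0.0952381; II: 0.0600816.
Posterior ∝ prior × likelihood. Numerator for I: 0.53·0.0952381 = 0.0504762.
Normalizing constant: 0.53·0.0952381 + 0.47·0.0600816 = 0.0787145.
P(I | observation) = 0.0504762 / 0.0787145 = 0.641256.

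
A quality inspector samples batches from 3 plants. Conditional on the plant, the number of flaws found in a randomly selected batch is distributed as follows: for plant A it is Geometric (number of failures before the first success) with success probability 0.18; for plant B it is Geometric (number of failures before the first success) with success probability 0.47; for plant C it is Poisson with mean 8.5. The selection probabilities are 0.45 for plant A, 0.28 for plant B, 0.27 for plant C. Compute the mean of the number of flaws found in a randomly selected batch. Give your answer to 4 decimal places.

4.6607

Component means — A: 4.55556; B: 1.12766; C: 8.5.
E[X] = 0.45·4.55556 + 0.28·1.12766 + 0.27·8.5 = 4.66074.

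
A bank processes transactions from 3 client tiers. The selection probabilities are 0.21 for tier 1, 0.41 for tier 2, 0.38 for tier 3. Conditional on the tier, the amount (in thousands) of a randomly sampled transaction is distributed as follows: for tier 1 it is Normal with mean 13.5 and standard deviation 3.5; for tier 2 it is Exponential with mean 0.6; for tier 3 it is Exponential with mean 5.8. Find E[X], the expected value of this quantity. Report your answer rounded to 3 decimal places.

Component means — 1: 13.5; 2: 0.6; 3: 5.8.
E[X] = 0.21·13.5 + 0.41·0.6 + 0.38·5.8 = 5.285.

5.285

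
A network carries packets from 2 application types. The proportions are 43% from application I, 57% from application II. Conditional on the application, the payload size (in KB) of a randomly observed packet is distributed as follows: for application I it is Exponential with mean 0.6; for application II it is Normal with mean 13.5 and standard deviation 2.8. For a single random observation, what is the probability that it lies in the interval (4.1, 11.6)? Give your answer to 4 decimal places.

0.1420

Conditional on each application, P(4.1 < X < 11.6): I: 0.00107726; II: 0.248311.
By total probability, P(4.1 < X < 11.6) = 0.43·0.00107726 + 0.57·0.248311 = 0.142.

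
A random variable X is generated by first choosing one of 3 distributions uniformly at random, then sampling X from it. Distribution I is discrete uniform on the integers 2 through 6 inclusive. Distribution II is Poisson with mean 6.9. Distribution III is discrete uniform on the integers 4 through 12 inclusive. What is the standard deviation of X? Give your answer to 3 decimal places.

Per component, I: μ=4, E[X²]=18; II: μ=6.9, E[X²]=54.51; III: μ=8, E[X²]=70.6667.
E[X] = 0.333333·4 + 0.333333·6.9 + 0.333333·8 = 6.3.
E[X²] = 0.333333·18 + 0.333333·54.51 + 0.333333·70.6667 = 47.7256.
Var(X) = E[X²] − (E[X])² = 47.7256 − 39.69 = 8.03556.
SD(X) = √8.03556 = 2.83471.

2.835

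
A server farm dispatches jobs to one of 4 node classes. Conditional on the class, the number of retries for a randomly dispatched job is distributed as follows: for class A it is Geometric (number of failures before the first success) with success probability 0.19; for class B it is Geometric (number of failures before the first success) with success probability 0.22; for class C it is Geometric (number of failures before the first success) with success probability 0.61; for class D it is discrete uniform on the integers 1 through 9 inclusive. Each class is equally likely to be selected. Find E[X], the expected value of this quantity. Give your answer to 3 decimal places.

3.362

Component means — A: 4.26316; B: 3.54545; C: 0.639344; D: 5.
E[X] = 0.25·4.26316 + 0.25·3.54545 + 0.25·0.639344 + 0.25·5 = 3.36199.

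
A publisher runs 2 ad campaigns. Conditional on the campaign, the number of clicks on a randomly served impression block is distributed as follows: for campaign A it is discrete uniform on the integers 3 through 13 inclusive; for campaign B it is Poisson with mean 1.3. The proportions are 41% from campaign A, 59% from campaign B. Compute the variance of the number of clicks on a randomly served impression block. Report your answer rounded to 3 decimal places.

Per component, A: μ=8, E[X²]=74; B: μ=1.3, E[X²]=2.99.
E[X] = 0.41·8 + 0.59·1.3 = 4.047.
E[X²] = 0.41·74 + 0.59·2.99 = 32.1041.
Var(X) = E[X²] − (E[X])² = 32.1041 − 16.3782 = 15.7259.

15.726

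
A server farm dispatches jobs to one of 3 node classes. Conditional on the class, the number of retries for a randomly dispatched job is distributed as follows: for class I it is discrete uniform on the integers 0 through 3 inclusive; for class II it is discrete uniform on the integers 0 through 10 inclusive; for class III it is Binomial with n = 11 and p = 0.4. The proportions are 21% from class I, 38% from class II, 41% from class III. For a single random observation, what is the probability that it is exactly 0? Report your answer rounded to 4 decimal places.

Conditional on each class, P(X = 0): I: 0.25; II: 0.0909091; III: 0.00362797.
By total probability, P(X = 0) = 0.21·0.25 + 0.38·0.0909091 + 0.41·0.00362797 = 0.0885329.

0.0885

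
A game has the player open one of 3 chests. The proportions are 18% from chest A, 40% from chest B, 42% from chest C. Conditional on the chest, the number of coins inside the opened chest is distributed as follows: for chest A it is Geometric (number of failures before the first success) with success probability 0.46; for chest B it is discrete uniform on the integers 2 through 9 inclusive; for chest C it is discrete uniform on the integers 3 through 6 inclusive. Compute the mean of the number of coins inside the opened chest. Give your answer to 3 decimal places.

Component means — A: 1.17391; B: 5.5; C: 4.5.
E[X] = 0.18·1.17391 + 0.4·5.5 + 0.42·4.5 = 4.3013.

4.301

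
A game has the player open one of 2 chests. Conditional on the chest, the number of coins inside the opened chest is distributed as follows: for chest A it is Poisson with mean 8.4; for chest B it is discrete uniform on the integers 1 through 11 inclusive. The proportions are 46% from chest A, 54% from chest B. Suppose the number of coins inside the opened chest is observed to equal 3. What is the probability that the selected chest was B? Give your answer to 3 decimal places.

0.828

Likelihoods P(X=3 | ·): A: 0.0222133; B: 0.0909091.
Posterior ∝ prior × likelihood. Numerator for B: 0.54·0.0909091 = 0.0490909.
Normalizing constant: 0.46·0.0222133 + 0.54·0.0909091 = 0.059309.
P(B | observation) = 0.0490909 / 0.059309 = 0.827714.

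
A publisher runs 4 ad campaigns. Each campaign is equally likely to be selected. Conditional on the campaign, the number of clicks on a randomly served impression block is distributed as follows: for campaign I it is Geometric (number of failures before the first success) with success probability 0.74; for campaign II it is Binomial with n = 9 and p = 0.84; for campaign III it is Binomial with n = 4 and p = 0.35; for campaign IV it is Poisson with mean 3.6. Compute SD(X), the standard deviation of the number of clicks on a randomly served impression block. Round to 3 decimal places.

3.030

Per component, I: μ=0.351351, E[X²]=0.598247; II: μ=7.56, E[X²]=58.3632; III: μ=1.4, E[X²]=2.87; IV: μ=3.6, E[X²]=16.56.
E[X] = 0.25·0.351351 + 0.25·7.56 + 0.25·1.4 + 0.25·3.6 = 3.22784.
E[X²] = 0.25·0.598247 + 0.25·58.3632 + 0.25·2.87 + 0.25·16.56 = 19.5979.
Var(X) = E[X²] − (E[X])² = 19.5979 − 10.4189 = 9.17892.
SD(X) = √9.17892 = 3.02967.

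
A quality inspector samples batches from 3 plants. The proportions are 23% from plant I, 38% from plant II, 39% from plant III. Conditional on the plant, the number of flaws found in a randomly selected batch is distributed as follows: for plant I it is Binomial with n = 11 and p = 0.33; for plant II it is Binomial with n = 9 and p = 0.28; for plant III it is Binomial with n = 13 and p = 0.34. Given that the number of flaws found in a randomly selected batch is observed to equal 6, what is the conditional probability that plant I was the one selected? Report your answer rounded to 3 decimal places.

0.230

Likelihoods P(X=6 | ·): I: 0.0805563; II: 0.0151086; III: 0.14461.
Posterior ∝ prior × likelihood. Numerator for I: 0.23·0.0805563 = 0.018528.
Normalizing constant: 0.23·0.0805563 + 0.38·0.0151086 + 0.39·0.14461 = 0.0806671.
P(I | observation) = 0.018528 / 0.0806671 = 0.229684.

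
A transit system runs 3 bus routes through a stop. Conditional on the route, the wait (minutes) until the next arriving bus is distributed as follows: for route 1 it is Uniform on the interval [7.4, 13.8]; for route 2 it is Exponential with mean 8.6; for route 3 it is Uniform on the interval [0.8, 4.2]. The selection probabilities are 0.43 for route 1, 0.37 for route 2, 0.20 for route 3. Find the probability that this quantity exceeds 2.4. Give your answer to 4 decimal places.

Conditional on each route, P(X > 2.4): 1: 1; 2: 0.756487; 3: 0.529412.
By total probability, P(X > 2.4) = 0.43·1 + 0.37·0.756487 + 0.2·0.529412 = 0.815783.

0.8158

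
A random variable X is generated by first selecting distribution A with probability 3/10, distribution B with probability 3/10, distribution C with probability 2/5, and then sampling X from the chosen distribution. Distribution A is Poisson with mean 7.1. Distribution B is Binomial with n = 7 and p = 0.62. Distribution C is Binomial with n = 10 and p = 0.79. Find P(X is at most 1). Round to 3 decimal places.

0.006

Conditional on each component, P(X ≤ 1): A: 0.00668335; B: 0.0142116; C: 6.44161e-06.
By total probability, P(X ≤ 1) = 0.3·0.00668335 + 0.3·0.0142116 + 0.4·6.44161e-06 = 0.00627107.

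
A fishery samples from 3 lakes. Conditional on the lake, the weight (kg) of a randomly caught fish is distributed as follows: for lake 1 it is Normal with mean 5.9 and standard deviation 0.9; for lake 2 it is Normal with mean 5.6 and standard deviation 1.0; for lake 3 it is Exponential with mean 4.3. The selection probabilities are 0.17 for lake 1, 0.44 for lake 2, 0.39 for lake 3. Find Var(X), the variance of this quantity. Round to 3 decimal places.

Per component, 1: μ=5.9, E[X²]=35.62; 2: μ=5.6, E[X²]=32.36; 3: μ=4.3, E[X²]=36.98.
E[X] = 0.17·5.9 + 0.44·5.6 + 0.39·4.3 = 5.144.
E[X²] = 0.17·35.62 + 0.44·32.36 + 0.39·36.98 = 34.716.
Var(X) = E[X²] − (E[X])² = 34.716 − 26.4607 = 8.25526.

8.255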